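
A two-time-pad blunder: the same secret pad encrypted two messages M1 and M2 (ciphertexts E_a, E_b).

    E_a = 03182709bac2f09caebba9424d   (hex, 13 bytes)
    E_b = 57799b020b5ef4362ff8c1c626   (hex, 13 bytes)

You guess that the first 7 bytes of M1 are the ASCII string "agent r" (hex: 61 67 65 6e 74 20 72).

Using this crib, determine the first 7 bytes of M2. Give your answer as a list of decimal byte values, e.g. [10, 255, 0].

[53, 6, 217, 101, 197, 188, 118]

First, E_a ⊕ E_b = (M1 ⊕ K) ⊕ (M2 ⊕ K) = M1 ⊕ M2, so the key drops out. Then M2 = (M1 ⊕ M2) ⊕ M1 over the first 7 bytes.
byte 0: (03 ^ 57) ^ 61 = 54 ^ 61 = 35
byte 1: (18 ^ 79) ^ 67 = 61 ^ 67 = 06
byte 2: (27 ^ 9b) ^ 65 = bc ^ 65 = d9
byte 3: (09 ^ 02) ^ 6e = 0b ^ 6e = 65
byte 4: (ba ^ 0b) ^ 74 = b1 ^ 74 = c5
byte 5: (c2 ^ 5e) ^ 20 = 9c ^ 20 = bc
byte 6: (f0 ^ f4) ^ 72 = 04 ^ 72 = 76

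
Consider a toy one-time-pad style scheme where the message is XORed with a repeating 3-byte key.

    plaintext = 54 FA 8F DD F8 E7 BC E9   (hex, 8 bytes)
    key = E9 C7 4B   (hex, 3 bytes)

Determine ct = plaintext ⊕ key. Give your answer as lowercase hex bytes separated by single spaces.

bd 3d c4 34 3f ac 55 2e

The 3-byte key repeats, so the effective keystream is e9 c7 4b e9 c7 4b e9 c7.
byte 0:  84 ^ 233 = 189
byte 1: 250 ^ 199 =  61
byte 2: 143 ^  75 = 196
byte 3: 221 ^ 233 =  52
byte 4: 248 ^ 199 =  63
byte 5: 231 ^  75 = 172
byte 6: 188 ^ 233 =  85
byte 7: 233 ^ 199 =  46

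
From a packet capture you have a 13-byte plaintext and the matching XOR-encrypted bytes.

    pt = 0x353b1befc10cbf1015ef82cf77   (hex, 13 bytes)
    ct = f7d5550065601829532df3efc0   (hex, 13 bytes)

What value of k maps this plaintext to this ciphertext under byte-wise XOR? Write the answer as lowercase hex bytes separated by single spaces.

c2 ee 4e ef a4 6c a7 39 46 c2 71 20 b7

Since ct = pt ⊕ k, XORing both sides with pt gives k = pt ⊕ ct.
byte 0: 35 ^ f7 = c2
byte 1: 3b ^ d5 = ee
byte 2: 1b ^ 55 = 4e
byte 3: ef ^ 00 = ef
byte 4: c1 ^ 65 = a4
byte 5: 0c ^ 60 = 6c
byte 6: bf ^ 18 = a7
byte 7: 10 ^ 29 = 39
byte 8: 15 ^ 53 = 46
byte 9: ef ^ 2d = c2
byte 10: 82 ^ f3 = 71
byte 11: cf ^ ef = 20
byte 12: 77 ^ c0 = b7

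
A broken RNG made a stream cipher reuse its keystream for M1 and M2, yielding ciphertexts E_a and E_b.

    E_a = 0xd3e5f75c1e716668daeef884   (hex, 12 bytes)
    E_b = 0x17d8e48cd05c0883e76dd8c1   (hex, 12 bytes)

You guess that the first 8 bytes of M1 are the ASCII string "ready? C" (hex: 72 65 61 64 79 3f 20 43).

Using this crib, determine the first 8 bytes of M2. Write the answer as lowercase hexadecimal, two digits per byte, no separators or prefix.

First, E_a ⊕ E_b = (M1 ⊕ K) ⊕ (M2 ⊕ K) = M1 ⊕ M2, so the key drops out. Then M2 = (M1 ⊕ M2) ⊕ M1 over the first 8 bytes.
byte 0: (d3 ^ 17) ^ 72 = c4 ^ 72 = b6
byte 1: (e5 ^ d8) ^ 65 = 3d ^ 65 = 58
byte 2: (f7 ^ e4) ^ 61 = 13 ^ 61 = 72
byte 3: (5c ^ 8c) ^ 64 = d0 ^ 64 = b4
byte 4: (1e ^ d0) ^ 79 = ce ^ 79 = b7
byte 5: (71 ^ 5c) ^ 3f = 2d ^ 3f = 12
byte 6: (66 ^ 08) ^ 20 = 6e ^ 20 = 4e
byte 7: (68 ^ 83) ^ 43 = eb ^ 43 = a8

b65872b4b7124ea8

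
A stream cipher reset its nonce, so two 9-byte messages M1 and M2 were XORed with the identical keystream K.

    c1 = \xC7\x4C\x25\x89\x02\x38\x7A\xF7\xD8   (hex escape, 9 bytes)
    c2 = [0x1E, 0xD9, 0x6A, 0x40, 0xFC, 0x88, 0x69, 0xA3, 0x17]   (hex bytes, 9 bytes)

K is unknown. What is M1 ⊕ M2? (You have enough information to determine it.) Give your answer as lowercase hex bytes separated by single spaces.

c1 ⊕ c2 = (M1 ⊕ K) ⊕ (M2 ⊕ K) = M1 ⊕ M2 — the shared key cancels under XOR.
byte 0: c7 ⊕ 1e = d9
byte 1: 4c ⊕ d9 = 95
byte 2: 25 ⊕ 6a = 4f
byte 3: 89 ⊕ 40 = c9
byte 4: 02 ⊕ fc = fe
byte 5: 38 ⊕ 88 = b0
byte 6: 7a ⊕ 69 = 13
byte 7: f7 ⊕ a3 = 54
byte 8: d8 ⊕ 17 = cf

d9 95 4f c9 fe b0 13 54 cf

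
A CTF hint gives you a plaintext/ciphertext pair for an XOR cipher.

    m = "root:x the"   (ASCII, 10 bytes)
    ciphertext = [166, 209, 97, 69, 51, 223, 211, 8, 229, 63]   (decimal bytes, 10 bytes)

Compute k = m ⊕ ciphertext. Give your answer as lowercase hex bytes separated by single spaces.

Since ciphertext = m ⊕ k, XORing both sides with m gives k = m ⊕ ciphertext.
72 ⊕ a6 = d4
6f ⊕ d1 = be
6f ⊕ 61 = 0e
74 ⊕ 45 = 31
3a ⊕ 33 = 09
78 ⊕ df = a7
20 ⊕ d3 = f3
74 ⊕ 08 = 7c
68 ⊕ e5 = 8d
65 ⊕ 3f = 5a

d4 be 0e 31 09 a7 f3 7c 8d 5a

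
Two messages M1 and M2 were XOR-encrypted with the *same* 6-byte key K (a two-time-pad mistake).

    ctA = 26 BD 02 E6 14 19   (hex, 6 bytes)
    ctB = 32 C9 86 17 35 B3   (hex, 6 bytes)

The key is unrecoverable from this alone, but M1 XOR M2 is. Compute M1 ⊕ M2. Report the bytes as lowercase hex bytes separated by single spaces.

14 74 84 f1 21 aa

ctA ⊕ ctB = (M1 ⊕ K) ⊕ (M2 ⊕ K) = M1 ⊕ M2 — the shared key cancels under XOR.
26 ^ 32 = 14
bd ^ c9 = 74
02 ^ 86 = 84
e6 ^ 17 = f1
14 ^ 35 = 21
19 ^ b3 = aa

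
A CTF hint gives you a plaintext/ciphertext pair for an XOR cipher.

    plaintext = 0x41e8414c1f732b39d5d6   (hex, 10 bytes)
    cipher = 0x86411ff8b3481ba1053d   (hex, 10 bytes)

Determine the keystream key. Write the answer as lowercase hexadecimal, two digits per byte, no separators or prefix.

c7a95eb4ac3b3098d0eb

Since cipher = plaintext ⊕ key, XORing both sides with plaintext gives key = plaintext ⊕ cipher.
41 ⊕ 86 = c7
e8 ⊕ 41 = a9
41 ⊕ 1f = 5e
4c ⊕ f8 = b4
1f ⊕ b3 = ac
73 ⊕ 48 = 3b
2b ⊕ 1b = 30
39 ⊕ a1 = 98
d5 ⊕ 05 = d0
d6 ⊕ 3d = eb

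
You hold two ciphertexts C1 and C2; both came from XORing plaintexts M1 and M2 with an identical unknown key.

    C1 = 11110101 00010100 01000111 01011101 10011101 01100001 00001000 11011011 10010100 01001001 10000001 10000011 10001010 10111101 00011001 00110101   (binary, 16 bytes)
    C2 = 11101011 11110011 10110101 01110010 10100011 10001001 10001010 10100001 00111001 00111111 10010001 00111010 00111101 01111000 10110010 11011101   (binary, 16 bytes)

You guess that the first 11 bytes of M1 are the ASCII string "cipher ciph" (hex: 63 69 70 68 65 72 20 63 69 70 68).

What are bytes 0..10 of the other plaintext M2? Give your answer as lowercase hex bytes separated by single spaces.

First, C1 ⊕ C2 = (M1 ⊕ K) ⊕ (M2 ⊕ K) = M1 ⊕ M2, so the key drops out. Then M2 = (M1 ⊕ M2) ⊕ M1 over the first 11 bytes.
byte 0: (f5 ^ eb) ^ 63 = 1e ^ 63 = 7d
byte 1: (14 ^ f3) ^ 69 = e7 ^ 69 = 8e
byte 2: (47 ^ b5) ^ 70 = f2 ^ 70 = 82
byte 3: (5d ^ 72) ^ 68 = 2f ^ 68 = 47
byte 4: (9d ^ a3) ^ 65 = 3e ^ 65 = 5b
byte 5: (61 ^ 89) ^ 72 = e8 ^ 72 = 9a
byte 6: (08 ^ 8a) ^ 20 = 82 ^ 20 = a2
byte 7: (db ^ a1) ^ 63 = 7a ^ 63 = 19
byte 8: (94 ^ 39) ^ 69 = ad ^ 69 = c4
byte 9: (49 ^ 3f) ^ 70 = 76 ^ 70 = 06
byte 10: (81 ^ 91) ^ 68 = 10 ^ 68 = 78

7d 8e 82 47 5b 9a a2 19 c4 06 78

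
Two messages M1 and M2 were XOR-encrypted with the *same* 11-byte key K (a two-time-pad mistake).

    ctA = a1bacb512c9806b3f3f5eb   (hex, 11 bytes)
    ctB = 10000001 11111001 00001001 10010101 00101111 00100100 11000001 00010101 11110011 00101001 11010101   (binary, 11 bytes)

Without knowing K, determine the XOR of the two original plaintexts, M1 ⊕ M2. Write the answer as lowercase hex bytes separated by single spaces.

ctA ⊕ ctB = (M1 ⊕ K) ⊕ (M2 ⊕ K) = M1 ⊕ M2 — the shared key cancels under XOR.
byte 0: a1 ⊕ 81 = 20
byte 1: ba ⊕ f9 = 43
byte 2: cb ⊕ 09 = c2
byte 3: 51 ⊕ 95 = c4
byte 4: 2c ⊕ 2f = 03
byte 5: 98 ⊕ 24 = bc
byte 6: 06 ⊕ c1 = c7
byte 7: b3 ⊕ 15 = a6
byte 8: f3 ⊕ f3 = 00
byte 9: f5 ⊕ 29 = dc
byte 10: eb ⊕ d5 = 3e

20 43 c2 c4 03 bc c7 a6 00 dc 3e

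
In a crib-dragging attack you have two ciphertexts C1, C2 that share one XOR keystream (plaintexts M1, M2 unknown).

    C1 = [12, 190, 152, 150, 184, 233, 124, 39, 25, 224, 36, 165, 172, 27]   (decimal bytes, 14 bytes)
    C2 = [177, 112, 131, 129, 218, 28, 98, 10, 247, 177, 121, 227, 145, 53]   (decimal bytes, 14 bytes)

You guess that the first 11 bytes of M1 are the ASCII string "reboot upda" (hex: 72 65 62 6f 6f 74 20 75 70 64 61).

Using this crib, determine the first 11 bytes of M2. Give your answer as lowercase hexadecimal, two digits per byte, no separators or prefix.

cfab79780d813e589e353c

First, C1 ⊕ C2 = (M1 ⊕ K) ⊕ (M2 ⊕ K) = M1 ⊕ M2, so the key drops out. Then M2 = (M1 ⊕ M2) ⊕ M1 over the first 11 bytes.
byte 0: (0c ⊕ b1) ⊕ 72 = bd ⊕ 72 = cf
byte 1: (be ⊕ 70) ⊕ 65 = ce ⊕ 65 = ab
byte 2: (98 ⊕ 83) ⊕ 62 = 1b ⊕ 62 = 79
byte 3: (96 ⊕ 81) ⊕ 6f = 17 ⊕ 6f = 78
byte 4: (b8 ⊕ da) ⊕ 6f = 62 ⊕ 6f = 0d
byte 5: (e9 ⊕ 1c) ⊕ 74 = f5 ⊕ 74 = 81
byte 6: (7c ⊕ 62) ⊕ 20 = 1e ⊕ 20 = 3e
byte 7: (27 ⊕ 0a) ⊕ 75 = 2d ⊕ 75 = 58
byte 8: (19 ⊕ f7) ⊕ 70 = ee ⊕ 70 = 9e
byte 9: (e0 ⊕ b1) ⊕ 64 = 51 ⊕ 64 = 35
byte 10: (24 ⊕ 79) ⊕ 61 = 5d ⊕ 61 = 3c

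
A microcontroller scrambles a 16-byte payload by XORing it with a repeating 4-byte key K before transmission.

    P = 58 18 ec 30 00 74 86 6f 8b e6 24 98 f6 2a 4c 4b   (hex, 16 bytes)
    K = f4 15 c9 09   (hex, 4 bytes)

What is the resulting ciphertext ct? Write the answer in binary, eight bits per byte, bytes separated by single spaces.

The 4-byte key repeats, so the effective keystream is f4 15 c9 09 f4 15 c9 09 f4 15 c9 09 f4 15 c9 09.
byte 0: 58 XOR f4 = ac
byte 1: 18 XOR 15 = 0d
byte 2: ec XOR c9 = 25
byte 3: 30 XOR 09 = 39
byte 4: 00 XOR f4 = f4
byte 5: 74 XOR 15 = 61
byte 6: 86 XOR c9 = 4f
byte 7: 6f XOR 09 = 66
byte 8: 8b XOR f4 = 7f
byte 9: e6 XOR 15 = f3
byte 10: 24 XOR c9 = ed
byte 11: 98 XOR 09 = 91
byte 12: f6 XOR f4 = 02
byte 13: 2a XOR 15 = 3f
byte 14: 4c XOR c9 = 85
byte 15: 4b XOR 09 = 42

10101100 00001101 00100101 00111001 11110100 01100001 01001111 01100110 01111111 11110011 11101101 10010001 00000010 00111111 10000101 01000010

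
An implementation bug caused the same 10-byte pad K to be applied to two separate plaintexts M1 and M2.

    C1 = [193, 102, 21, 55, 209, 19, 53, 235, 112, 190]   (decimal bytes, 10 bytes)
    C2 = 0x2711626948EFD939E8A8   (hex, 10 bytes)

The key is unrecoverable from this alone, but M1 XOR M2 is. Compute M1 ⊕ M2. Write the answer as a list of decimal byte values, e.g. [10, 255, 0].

[230, 119, 119, 94, 153, 252, 236, 210, 152, 22]

C1 ⊕ C2 = (M1 ⊕ K) ⊕ (M2 ⊕ K) = M1 ⊕ M2 — the shared key cancels under XOR.
c1 xor 27 = e6
66 xor 11 = 77
15 xor 62 = 77
37 xor 69 = 5e
d1 xor 48 = 99
13 xor ef = fc
35 xor d9 = ec
eb xor 39 = d2
70 xor e8 = 98
be xor a8 = 16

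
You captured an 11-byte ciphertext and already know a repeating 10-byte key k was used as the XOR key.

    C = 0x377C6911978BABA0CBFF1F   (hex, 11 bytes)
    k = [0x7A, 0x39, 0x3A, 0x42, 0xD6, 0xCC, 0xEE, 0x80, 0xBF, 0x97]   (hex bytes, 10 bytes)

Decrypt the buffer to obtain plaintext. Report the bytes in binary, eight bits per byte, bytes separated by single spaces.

The 10-byte key repeats, so the effective keystream is 7a 39 3a 42 d6 cc ee 80 bf 97 7a.
byte 0: 00110111 ^ 01111010 = 01001101
byte 1: 01111100 ^ 00111001 = 01000101
byte 2: 01101001 ^ 00111010 = 01010011
byte 3: 00010001 ^ 01000010 = 01010011
byte 4: 10010111 ^ 11010110 = 01000001
byte 5: 10001011 ^ 11001100 = 01000111
byte 6: 10101011 ^ 11101110 = 01000101
byte 7: 10100000 ^ 10000000 = 00100000
byte 8: 11001011 ^ 10111111 = 01110100
byte 9: 11111111 ^ 10010111 = 01101000
byte 10: 00011111 ^ 01111010 = 01100101

01001101 01000101 01010011 01010011 01000001 01000111 01000101 00100000 01110100 01101000 01100101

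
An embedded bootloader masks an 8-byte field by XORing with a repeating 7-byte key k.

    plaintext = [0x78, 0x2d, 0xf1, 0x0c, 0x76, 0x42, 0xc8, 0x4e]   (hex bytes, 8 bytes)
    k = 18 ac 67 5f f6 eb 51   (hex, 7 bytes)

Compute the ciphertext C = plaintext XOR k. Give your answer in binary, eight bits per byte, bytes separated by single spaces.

01100000 10000001 10010110 01010011 10000000 10101001 10011001 01010110

The 7-byte key repeats, so the effective keystream is 18 ac 67 5f f6 eb 51 18.
byte 0: 01111000 xor 00011000 = 01100000
byte 1: 00101101 xor 10101100 = 10000001
byte 2: 11110001 xor 01100111 = 10010110
byte 3: 00001100 xor 01011111 = 01010011
byte 4: 01110110 xor 11110110 = 10000000
byte 5: 01000010 xor 11101011 = 10101001
byte 6: 11001000 xor 01010001 = 10011001
byte 7: 01001110 xor 00011000 = 01010110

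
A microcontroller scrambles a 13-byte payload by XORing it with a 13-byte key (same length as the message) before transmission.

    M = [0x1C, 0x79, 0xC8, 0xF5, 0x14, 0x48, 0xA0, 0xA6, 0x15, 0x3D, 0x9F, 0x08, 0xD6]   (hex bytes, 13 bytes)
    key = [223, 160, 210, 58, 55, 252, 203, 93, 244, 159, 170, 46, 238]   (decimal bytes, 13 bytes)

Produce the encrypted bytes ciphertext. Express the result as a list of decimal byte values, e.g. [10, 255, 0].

[195, 217, 26, 207, 35, 180, 107, 251, 225, 162, 53, 38, 56]

1c ⊕ df = c3
79 ⊕ a0 = d9
c8 ⊕ d2 = 1a
f5 ⊕ 3a = cf
14 ⊕ 37 = 23
48 ⊕ fc = b4
a0 ⊕ cb = 6b
a6 ⊕ 5d = fb
15 ⊕ f4 = e1
3d ⊕ 9f = a2
9f ⊕ aa = 35
08 ⊕ 2e = 26
d6 ⊕ ee = 38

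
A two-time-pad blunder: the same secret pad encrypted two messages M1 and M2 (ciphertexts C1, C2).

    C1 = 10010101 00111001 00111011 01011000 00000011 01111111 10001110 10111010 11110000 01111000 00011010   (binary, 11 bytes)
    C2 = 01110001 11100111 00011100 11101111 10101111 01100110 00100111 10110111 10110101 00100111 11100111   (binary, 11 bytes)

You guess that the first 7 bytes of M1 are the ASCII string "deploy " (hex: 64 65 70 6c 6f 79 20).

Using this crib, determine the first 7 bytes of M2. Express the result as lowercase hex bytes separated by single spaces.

80 bb 57 db c3 60 89

First, C1 ⊕ C2 = (M1 ⊕ K) ⊕ (M2 ⊕ K) = M1 ⊕ M2, so the key drops out. Then M2 = (M1 ⊕ M2) ⊕ M1 over the first 7 bytes.
byte 0: (95 ^ 71) ^ 64 = e4 ^ 64 = 80
byte 1: (39 ^ e7) ^ 65 = de ^ 65 = bb
byte 2: (3b ^ 1c) ^ 70 = 27 ^ 70 = 57
byte 3: (58 ^ ef) ^ 6c = b7 ^ 6c = db
byte 4: (03 ^ af) ^ 6f = ac ^ 6f = c3
byte 5: (7f ^ 66) ^ 79 = 19 ^ 79 = 60
byte 6: (8e ^ 27) ^ 20 = a9 ^ 20 = 89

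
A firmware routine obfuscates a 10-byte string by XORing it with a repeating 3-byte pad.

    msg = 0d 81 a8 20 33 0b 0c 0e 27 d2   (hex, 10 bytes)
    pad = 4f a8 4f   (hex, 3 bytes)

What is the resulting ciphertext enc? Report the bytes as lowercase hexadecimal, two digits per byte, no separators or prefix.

4229e76f9b4443a6689d

The 3-byte key repeats, so the effective keystream is 4f a8 4f 4f a8 4f 4f a8 4f 4f.
byte 0: 0d xor 4f = 42
byte 1: 81 xor a8 = 29
byte 2: a8 xor 4f = e7
byte 3: 20 xor 4f = 6f
byte 4: 33 xor a8 = 9b
byte 5: 0b xor 4f = 44
byte 6: 0c xor 4f = 43
byte 7: 0e xor a8 = a6
byte 8: 27 xor 4f = 68
byte 9: d2 xor 4f = 9d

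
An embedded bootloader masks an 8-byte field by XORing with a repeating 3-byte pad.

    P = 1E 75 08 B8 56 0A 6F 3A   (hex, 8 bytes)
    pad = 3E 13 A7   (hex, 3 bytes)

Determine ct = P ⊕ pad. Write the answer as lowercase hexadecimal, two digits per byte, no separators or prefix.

The 3-byte key repeats, so the effective keystream is 3e 13 a7 3e 13 a7 3e 13.
byte 0: 1e ⊕ 3e = 20
byte 1: 75 ⊕ 13 = 66
byte 2: 08 ⊕ a7 = af
byte 3: b8 ⊕ 3e = 86
byte 4: 56 ⊕ 13 = 45
byte 5: 0a ⊕ a7 = ad
byte 6: 6f ⊕ 3e = 51
byte 7: 3a ⊕ 13 = 29

2066af8645ad5129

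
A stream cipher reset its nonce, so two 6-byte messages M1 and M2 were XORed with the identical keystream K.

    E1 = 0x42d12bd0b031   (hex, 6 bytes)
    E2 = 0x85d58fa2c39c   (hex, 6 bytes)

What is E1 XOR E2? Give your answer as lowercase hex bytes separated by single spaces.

c7 04 a4 72 73 ad

E1 ⊕ E2 = (M1 ⊕ K) ⊕ (M2 ⊕ K) = M1 ⊕ M2 — the shared key cancels under XOR.
byte 0: 01000010 ⊕ 10000101 = 11000111
byte 1: 11010001 ⊕ 11010101 = 00000100
byte 2: 00101011 ⊕ 10001111 = 10100100
byte 3: 11010000 ⊕ 10100010 = 01110010
byte 4: 10110000 ⊕ 11000011 = 01110011
byte 5: 00110001 ⊕ 10011100 = 10101101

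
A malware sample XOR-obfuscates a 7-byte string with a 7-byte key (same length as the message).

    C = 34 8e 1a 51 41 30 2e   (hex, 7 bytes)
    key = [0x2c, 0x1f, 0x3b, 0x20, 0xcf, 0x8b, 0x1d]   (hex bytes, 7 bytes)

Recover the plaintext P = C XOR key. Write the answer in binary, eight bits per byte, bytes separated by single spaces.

00011000 10010001 00100001 01110001 10001110 10111011 00110011

 52 ⊕  44 =  24
142 ⊕  31 = 145
 26 ⊕  59 =  33
 81 ⊕  32 = 113
 65 ⊕ 207 = 142
 48 ⊕ 139 = 187
 46 ⊕  29 =  51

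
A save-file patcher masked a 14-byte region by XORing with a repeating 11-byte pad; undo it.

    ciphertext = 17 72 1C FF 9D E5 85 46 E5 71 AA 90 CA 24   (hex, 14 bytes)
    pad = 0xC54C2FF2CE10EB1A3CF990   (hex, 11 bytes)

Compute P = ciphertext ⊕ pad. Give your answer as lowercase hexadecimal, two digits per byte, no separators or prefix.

The 11-byte key repeats, so the effective keystream is c5 4c 2f f2 ce 10 eb 1a 3c f9 90 c5 4c 2f.
byte 0:  23 xor 197 = 210
byte 1: 114 xor  76 =  62
byte 2:  28 xor  47 =  51
byte 3: 255 xor 242 =  13
byte 4: 157 xor 206 =  83
byte 5: 229 xor  16 = 245
byte 6: 133 xor 235 = 110
byte 7:  70 xor  26 =  92
byte 8: 229 xor  60 = 217
byte 9: 113 xor 249 = 136
byte 10: 170 xor 144 =  58
byte 11: 144 xor 197 =  85
byte 12: 202 xor  76 = 134
byte 13:  36 xor  47 =  11

d23e330d53f56e5cd9883a55860b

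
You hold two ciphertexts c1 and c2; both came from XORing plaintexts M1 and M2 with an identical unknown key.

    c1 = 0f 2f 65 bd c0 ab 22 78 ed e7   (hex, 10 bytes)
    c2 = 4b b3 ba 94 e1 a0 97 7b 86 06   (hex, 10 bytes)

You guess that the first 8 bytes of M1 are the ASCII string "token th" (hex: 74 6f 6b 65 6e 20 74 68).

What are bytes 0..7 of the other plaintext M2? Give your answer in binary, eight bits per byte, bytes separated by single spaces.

First, c1 ⊕ c2 = (M1 ⊕ K) ⊕ (M2 ⊕ K) = M1 ⊕ M2, so the key drops out. Then M2 = (M1 ⊕ M2) ⊕ M1 over the first 8 bytes.
byte 0: (0f xor 4b) xor 74 = 44 xor 74 = 30
byte 1: (2f xor b3) xor 6f = 9c xor 6f = f3
byte 2: (65 xor ba) xor 6b = df xor 6b = b4
byte 3: (bd xor 94) xor 65 = 29 xor 65 = 4c
byte 4: (c0 xor e1) xor 6e = 21 xor 6e = 4f
byte 5: (ab xor a0) xor 20 = 0b xor 20 = 2b
byte 6: (22 xor 97) xor 74 = b5 xor 74 = c1
byte 7: (78 xor 7b) xor 68 = 03 xor 68 = 6b

00110000 11110011 10110100 01001100 01001111 00101011 11000001 01101011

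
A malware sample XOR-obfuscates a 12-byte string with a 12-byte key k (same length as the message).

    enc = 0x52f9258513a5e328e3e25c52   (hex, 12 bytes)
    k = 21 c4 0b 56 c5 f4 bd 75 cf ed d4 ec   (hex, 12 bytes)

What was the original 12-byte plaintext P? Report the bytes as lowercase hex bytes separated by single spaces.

73 3d 2e d3 d6 51 5e 5d 2c 0f 88 be

XOR is its own inverse, so applying the key byte-wise gives the result directly.
byte 0: 52 ⊕ 21 = 73
byte 1: f9 ⊕ c4 = 3d
byte 2: 25 ⊕ 0b = 2e
byte 3: 85 ⊕ 56 = d3
byte 4: 13 ⊕ c5 = d6
byte 5: a5 ⊕ f4 = 51
byte 6: e3 ⊕ bd = 5e
byte 7: 28 ⊕ 75 = 5d
byte 8: e3 ⊕ cf = 2c
byte 9: e2 ⊕ ed = 0f
byte 10: 5c ⊕ d4 = 88
byte 11: 52 ⊕ ec = be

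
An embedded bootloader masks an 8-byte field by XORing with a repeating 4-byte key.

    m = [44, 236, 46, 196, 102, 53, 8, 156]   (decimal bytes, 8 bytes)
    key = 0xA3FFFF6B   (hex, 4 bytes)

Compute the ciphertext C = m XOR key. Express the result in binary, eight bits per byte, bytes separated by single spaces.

10001111 00010011 11010001 10101111 11000101 11001010 11110111 11110111

The 4-byte key repeats, so the effective keystream is a3 ff ff 6b a3 ff ff 6b.
byte 0: 2c xor a3 = 8f
byte 1: ec xor ff = 13
byte 2: 2e xor ff = d1
byte 3: c4 xor 6b = af
byte 4: 66 xor a3 = c5
byte 5: 35 xor ff = ca
byte 6: 08 xor ff = f7
byte 7: 9c xor 6b = f7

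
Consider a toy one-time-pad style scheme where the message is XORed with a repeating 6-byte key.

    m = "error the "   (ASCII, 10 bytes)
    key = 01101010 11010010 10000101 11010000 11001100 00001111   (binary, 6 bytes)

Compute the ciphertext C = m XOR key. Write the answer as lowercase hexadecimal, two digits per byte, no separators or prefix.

0fa0f7bfbe2f1ebae0f0

The 6-byte key repeats, so the effective keystream is 6a d2 85 d0 cc 0f 6a d2 85 d0.
byte 0: 101 ⊕ 106 =  15
byte 1: 114 ⊕ 210 = 160
byte 2: 114 ⊕ 133 = 247
byte 3: 111 ⊕ 208 = 191
byte 4: 114 ⊕ 204 = 190
byte 5:  32 ⊕  15 =  47
byte 6: 116 ⊕ 106 =  30
byte 7: 104 ⊕ 210 = 186
byte 8: 101 ⊕ 133 = 224
byte 9:  32 ⊕ 208 = 240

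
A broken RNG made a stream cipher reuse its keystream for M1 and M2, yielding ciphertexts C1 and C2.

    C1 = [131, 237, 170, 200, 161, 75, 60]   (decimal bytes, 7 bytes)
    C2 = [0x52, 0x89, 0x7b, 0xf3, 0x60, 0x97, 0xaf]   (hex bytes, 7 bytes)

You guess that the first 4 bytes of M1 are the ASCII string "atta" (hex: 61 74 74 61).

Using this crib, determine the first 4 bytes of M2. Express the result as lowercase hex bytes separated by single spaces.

First, C1 ⊕ C2 = (M1 ⊕ K) ⊕ (M2 ⊕ K) = M1 ⊕ M2, so the key drops out. Then M2 = (M1 ⊕ M2) ⊕ M1 over the first 4 bytes.
byte 0: (83 ^ 52) ^ 61 = d1 ^ 61 = b0
byte 1: (ed ^ 89) ^ 74 = 64 ^ 74 = 10
byte 2: (aa ^ 7b) ^ 74 = d1 ^ 74 = a5
byte 3: (c8 ^ f3) ^ 61 = 3b ^ 61 = 5a

b0 10 a5 5a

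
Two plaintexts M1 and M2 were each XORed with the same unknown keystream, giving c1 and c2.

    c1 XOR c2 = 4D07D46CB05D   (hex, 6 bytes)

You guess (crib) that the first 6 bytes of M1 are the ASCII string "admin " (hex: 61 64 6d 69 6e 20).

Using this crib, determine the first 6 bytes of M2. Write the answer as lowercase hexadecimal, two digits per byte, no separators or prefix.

Since c1 ⊕ c2 = M1 ⊕ M2, XORing with the guessed M1 bytes yields the corresponding M2 bytes: M2 = (c1 ⊕ c2) ⊕ M1.
4d XOR 61 = 2c
07 XOR 64 = 63
d4 XOR 6d = b9
6c XOR 69 = 05
b0 XOR 6e = de
5d XOR 20 = 7d

2c63b905de7d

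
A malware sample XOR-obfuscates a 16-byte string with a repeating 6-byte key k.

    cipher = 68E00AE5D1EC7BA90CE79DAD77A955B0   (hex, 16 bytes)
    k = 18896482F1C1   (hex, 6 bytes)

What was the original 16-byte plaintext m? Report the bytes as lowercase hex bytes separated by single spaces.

70 69 6e 67 20 2d 63 20 68 65 6c 6c 6f 20 31 32

The 6-byte key repeats, so the effective keystream is 18 89 64 82 f1 c1 18 89 64 82 f1 c1 18 89 64 82.
byte 0: 68 XOR 18 = 70
byte 1: e0 XOR 89 = 69
byte 2: 0a XOR 64 = 6e
byte 3: e5 XOR 82 = 67
byte 4: d1 XOR f1 = 20
byte 5: ec XOR c1 = 2d
byte 6: 7b XOR 18 = 63
byte 7: a9 XOR 89 = 20
byte 8: 0c XOR 64 = 68
byte 9: e7 XOR 82 = 65
byte 10: 9d XOR f1 = 6c
byte 11: ad XOR c1 = 6c
byte 12: 77 XOR 18 = 6f
byte 13: a9 XOR 89 = 20
byte 14: 55 XOR 64 = 31
byte 15: b0 XOR 82 = 32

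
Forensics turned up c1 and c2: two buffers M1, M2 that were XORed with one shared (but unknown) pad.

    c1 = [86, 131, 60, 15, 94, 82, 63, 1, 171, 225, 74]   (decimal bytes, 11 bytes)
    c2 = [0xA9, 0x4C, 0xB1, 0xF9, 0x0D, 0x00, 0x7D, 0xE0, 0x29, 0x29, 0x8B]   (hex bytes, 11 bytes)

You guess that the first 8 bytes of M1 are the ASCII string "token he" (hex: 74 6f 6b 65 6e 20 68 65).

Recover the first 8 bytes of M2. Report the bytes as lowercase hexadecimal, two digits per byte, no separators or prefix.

8ba0e6933d722a84

First, c1 ⊕ c2 = (M1 ⊕ K) ⊕ (M2 ⊕ K) = M1 ⊕ M2, so the key drops out. Then M2 = (M1 ⊕ M2) ⊕ M1 over the first 8 bytes.
byte 0: (56 xor a9) xor 74 = ff xor 74 = 8b
byte 1: (83 xor 4c) xor 6f = cf xor 6f = a0
byte 2: (3c xor b1) xor 6b = 8d xor 6b = e6
byte 3: (0f xor f9) xor 65 = f6 xor 65 = 93
byte 4: (5e xor 0d) xor 6e = 53 xor 6e = 3d
byte 5: (52 xor 00) xor 20 = 52 xor 20 = 72
byte 6: (3f xor 7d) xor 68 = 42 xor 68 = 2a
byte 7: (01 xor e0) xor 65 = e1 xor 65 = 84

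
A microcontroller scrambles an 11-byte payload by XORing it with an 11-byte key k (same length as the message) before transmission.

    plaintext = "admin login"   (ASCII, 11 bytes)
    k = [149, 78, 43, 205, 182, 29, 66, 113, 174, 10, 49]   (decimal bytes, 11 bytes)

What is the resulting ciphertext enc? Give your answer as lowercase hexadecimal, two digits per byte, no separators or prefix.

byte 0: 61 xor 95 = f4
byte 1: 64 xor 4e = 2a
byte 2: 6d xor 2b = 46
byte 3: 69 xor cd = a4
byte 4: 6e xor b6 = d8
byte 5: 20 xor 1d = 3d
byte 6: 6c xor 42 = 2e
byte 7: 6f xor 71 = 1e
byte 8: 67 xor ae = c9
byte 9: 69 xor 0a = 63
byte 10: 6e xor 31 = 5f

f42a46a4d83d2e1ec9635f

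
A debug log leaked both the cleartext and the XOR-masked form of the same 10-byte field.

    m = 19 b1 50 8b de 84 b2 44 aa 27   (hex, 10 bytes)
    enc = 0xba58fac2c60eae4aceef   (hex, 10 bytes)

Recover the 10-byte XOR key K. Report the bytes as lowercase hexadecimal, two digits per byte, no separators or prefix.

a3e9aa49188a1c0e64c8

Since enc = m ⊕ K, XORing both sides with m gives K = m ⊕ enc.
byte 0: 19 xor ba = a3
byte 1: b1 xor 58 = e9
byte 2: 50 xor fa = aa
byte 3: 8b xor c2 = 49
byte 4: de xor c6 = 18
byte 5: 84 xor 0e = 8a
byte 6: b2 xor ae = 1c
byte 7: 44 xor 4a = 0e
byte 8: aa xor ce = 64
byte 9: 27 xor ef = c8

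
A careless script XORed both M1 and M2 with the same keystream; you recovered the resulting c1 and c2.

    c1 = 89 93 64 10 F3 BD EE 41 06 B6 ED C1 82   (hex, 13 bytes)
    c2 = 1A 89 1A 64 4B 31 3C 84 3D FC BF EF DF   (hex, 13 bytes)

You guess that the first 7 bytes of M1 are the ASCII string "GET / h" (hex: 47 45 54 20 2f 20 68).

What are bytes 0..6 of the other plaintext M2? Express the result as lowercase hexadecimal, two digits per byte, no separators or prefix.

d45f2a5497acba

First, c1 ⊕ c2 = (M1 ⊕ K) ⊕ (M2 ⊕ K) = M1 ⊕ M2, so the key drops out. Then M2 = (M1 ⊕ M2) ⊕ M1 over the first 7 bytes.
byte 0: (89 xor 1a) xor 47 = 93 xor 47 = d4
byte 1: (93 xor 89) xor 45 = 1a xor 45 = 5f
byte 2: (64 xor 1a) xor 54 = 7e xor 54 = 2a
byte 3: (10 xor 64) xor 20 = 74 xor 20 = 54
byte 4: (f3 xor 4b) xor 2f = b8 xor 2f = 97
byte 5: (bd xor 31) xor 20 = 8c xor 20 = ac
byte 6: (ee xor 3c) xor 68 = d2 xor 68 = ba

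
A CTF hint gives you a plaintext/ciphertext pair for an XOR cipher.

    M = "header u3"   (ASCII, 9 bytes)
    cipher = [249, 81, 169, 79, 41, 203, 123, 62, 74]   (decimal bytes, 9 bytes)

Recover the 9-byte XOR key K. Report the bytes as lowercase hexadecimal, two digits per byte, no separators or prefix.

9134c82b4cb95b4b79

Since cipher = M ⊕ K, XORing both sides with M gives K = M ⊕ cipher.
68 ⊕ f9 = 91
65 ⊕ 51 = 34
61 ⊕ a9 = c8
64 ⊕ 4f = 2b
65 ⊕ 29 = 4c
72 ⊕ cb = b9
20 ⊕ 7b = 5b
75 ⊕ 3e = 4b
33 ⊕ 4a = 79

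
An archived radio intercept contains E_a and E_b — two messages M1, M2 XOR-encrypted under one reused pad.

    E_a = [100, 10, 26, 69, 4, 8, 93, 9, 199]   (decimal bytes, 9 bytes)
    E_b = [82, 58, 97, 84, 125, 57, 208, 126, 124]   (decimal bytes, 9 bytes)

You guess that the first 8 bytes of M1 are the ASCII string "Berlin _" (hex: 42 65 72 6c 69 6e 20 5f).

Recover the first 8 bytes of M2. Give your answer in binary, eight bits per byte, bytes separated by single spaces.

First, E_a ⊕ E_b = (M1 ⊕ K) ⊕ (M2 ⊕ K) = M1 ⊕ M2, so the key drops out. Then M2 = (M1 ⊕ M2) ⊕ M1 over the first 8 bytes.
byte 0: (64 xor 52) xor 42 = 36 xor 42 = 74
byte 1: (0a xor 3a) xor 65 = 30 xor 65 = 55
byte 2: (1a xor 61) xor 72 = 7b xor 72 = 09
byte 3: (45 xor 54) xor 6c = 11 xor 6c = 7d
byte 4: (04 xor 7d) xor 69 = 79 xor 69 = 10
byte 5: (08 xor 39) xor 6e = 31 xor 6e = 5f
byte 6: (5d xor d0) xor 20 = 8d xor 20 = ad
byte 7: (09 xor 7e) xor 5f = 77 xor 5f = 28

01110100 01010101 00001001 01111101 00010000 01011111 10101101 00101000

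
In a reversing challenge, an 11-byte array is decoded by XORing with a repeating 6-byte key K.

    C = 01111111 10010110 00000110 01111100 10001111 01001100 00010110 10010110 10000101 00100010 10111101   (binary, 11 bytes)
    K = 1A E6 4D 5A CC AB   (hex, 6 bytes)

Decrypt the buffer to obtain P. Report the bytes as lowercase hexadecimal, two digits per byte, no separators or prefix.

The 6-byte key repeats, so the effective keystream is 1a e6 4d 5a cc ab 1a e6 4d 5a cc.
byte 0: 01111111 ⊕ 00011010 = 01100101
byte 1: 10010110 ⊕ 11100110 = 01110000
byte 2: 00000110 ⊕ 01001101 = 01001011
byte 3: 01111100 ⊕ 01011010 = 00100110
byte 4: 10001111 ⊕ 11001100 = 01000011
byte 5: 01001100 ⊕ 10101011 = 11100111
byte 6: 00010110 ⊕ 00011010 = 00001100
byte 7: 10010110 ⊕ 11100110 = 01110000
byte 8: 10000101 ⊕ 01001101 = 11001000
byte 9: 00100010 ⊕ 01011010 = 01111000
byte 10: 10111101 ⊕ 11001100 = 01110001

65704b2643e70c70c87871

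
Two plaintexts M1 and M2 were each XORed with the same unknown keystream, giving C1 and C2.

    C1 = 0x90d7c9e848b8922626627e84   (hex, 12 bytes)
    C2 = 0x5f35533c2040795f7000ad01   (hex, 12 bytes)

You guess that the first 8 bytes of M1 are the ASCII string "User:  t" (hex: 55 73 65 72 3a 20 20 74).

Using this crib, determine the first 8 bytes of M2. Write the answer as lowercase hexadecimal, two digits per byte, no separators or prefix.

First, C1 ⊕ C2 = (M1 ⊕ K) ⊕ (M2 ⊕ K) = M1 ⊕ M2, so the key drops out. Then M2 = (M1 ⊕ M2) ⊕ M1 over the first 8 bytes.
byte 0: (90 xor 5f) xor 55 = cf xor 55 = 9a
byte 1: (d7 xor 35) xor 73 = e2 xor 73 = 91
byte 2: (c9 xor 53) xor 65 = 9a xor 65 = ff
byte 3: (e8 xor 3c) xor 72 = d4 xor 72 = a6
byte 4: (48 xor 20) xor 3a = 68 xor 3a = 52
byte 5: (b8 xor 40) xor 20 = f8 xor 20 = d8
byte 6: (92 xor 79) xor 20 = eb xor 20 = cb
byte 7: (26 xor 5f) xor 74 = 79 xor 74 = 0d

9a91ffa652d8cb0d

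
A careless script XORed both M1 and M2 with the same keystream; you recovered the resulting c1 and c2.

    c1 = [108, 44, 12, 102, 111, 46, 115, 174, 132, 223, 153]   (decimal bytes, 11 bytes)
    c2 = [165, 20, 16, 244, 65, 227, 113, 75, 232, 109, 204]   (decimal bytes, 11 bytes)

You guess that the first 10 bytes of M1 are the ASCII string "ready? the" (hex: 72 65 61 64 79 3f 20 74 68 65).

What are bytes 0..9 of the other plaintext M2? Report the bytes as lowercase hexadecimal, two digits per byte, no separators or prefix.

bb5d7df657f2229104d7

First, c1 ⊕ c2 = (M1 ⊕ K) ⊕ (M2 ⊕ K) = M1 ⊕ M2, so the key drops out. Then M2 = (M1 ⊕ M2) ⊕ M1 over the first 10 bytes.
byte 0: (6c XOR a5) XOR 72 = c9 XOR 72 = bb
byte 1: (2c XOR 14) XOR 65 = 38 XOR 65 = 5d
byte 2: (0c XOR 10) XOR 61 = 1c XOR 61 = 7d
byte 3: (66 XOR f4) XOR 64 = 92 XOR 64 = f6
byte 4: (6f XOR 41) XOR 79 = 2e XOR 79 = 57
byte 5: (2e XOR e3) XOR 3f = cd XOR 3f = f2
byte 6: (73 XOR 71) XOR 20 = 02 XOR 20 = 22
byte 7: (ae XOR 4b) XOR 74 = e5 XOR 74 = 91
byte 8: (84 XOR e8) XOR 68 = 6c XOR 68 = 04
byte 9: (df XOR 6d) XOR 65 = b2 XOR 65 = d7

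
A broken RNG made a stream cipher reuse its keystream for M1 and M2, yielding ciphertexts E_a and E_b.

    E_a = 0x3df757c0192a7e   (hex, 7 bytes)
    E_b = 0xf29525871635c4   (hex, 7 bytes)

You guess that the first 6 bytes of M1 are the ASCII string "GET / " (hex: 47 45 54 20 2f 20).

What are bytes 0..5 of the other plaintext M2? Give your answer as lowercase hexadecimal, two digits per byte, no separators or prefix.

88272667203f

First, E_a ⊕ E_b = (M1 ⊕ K) ⊕ (M2 ⊕ K) = M1 ⊕ M2, so the key drops out. Then M2 = (M1 ⊕ M2) ⊕ M1 over the first 6 bytes.
byte 0: (3d xor f2) xor 47 = cf xor 47 = 88
byte 1: (f7 xor 95) xor 45 = 62 xor 45 = 27
byte 2: (57 xor 25) xor 54 = 72 xor 54 = 26
byte 3: (c0 xor 87) xor 20 = 47 xor 20 = 67
byte 4: (19 xor 16) xor 2f = 0f xor 2f = 20
byte 5: (2a xor 35) xor 20 = 1f xor 20 = 3f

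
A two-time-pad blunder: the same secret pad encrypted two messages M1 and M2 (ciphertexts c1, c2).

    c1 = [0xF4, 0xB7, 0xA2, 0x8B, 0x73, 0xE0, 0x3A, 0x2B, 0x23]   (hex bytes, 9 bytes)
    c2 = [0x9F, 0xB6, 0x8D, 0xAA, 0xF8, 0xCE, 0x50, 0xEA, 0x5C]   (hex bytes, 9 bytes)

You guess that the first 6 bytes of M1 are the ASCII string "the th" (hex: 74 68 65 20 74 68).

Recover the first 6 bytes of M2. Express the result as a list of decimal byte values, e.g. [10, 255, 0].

[31, 105, 74, 1, 255, 70]

First, c1 ⊕ c2 = (M1 ⊕ K) ⊕ (M2 ⊕ K) = M1 ⊕ M2, so the key drops out. Then M2 = (M1 ⊕ M2) ⊕ M1 over the first 6 bytes.
byte 0: (f4 XOR 9f) XOR 74 = 6b XOR 74 = 1f
byte 1: (b7 XOR b6) XOR 68 = 01 XOR 68 = 69
byte 2: (a2 XOR 8d) XOR 65 = 2f XOR 65 = 4a
byte 3: (8b XOR aa) XOR 20 = 21 XOR 20 = 01
byte 4: (73 XOR f8) XOR 74 = 8b XOR 74 = ff
byte 5: (e0 XOR ce) XOR 68 = 2e XOR 68 = 46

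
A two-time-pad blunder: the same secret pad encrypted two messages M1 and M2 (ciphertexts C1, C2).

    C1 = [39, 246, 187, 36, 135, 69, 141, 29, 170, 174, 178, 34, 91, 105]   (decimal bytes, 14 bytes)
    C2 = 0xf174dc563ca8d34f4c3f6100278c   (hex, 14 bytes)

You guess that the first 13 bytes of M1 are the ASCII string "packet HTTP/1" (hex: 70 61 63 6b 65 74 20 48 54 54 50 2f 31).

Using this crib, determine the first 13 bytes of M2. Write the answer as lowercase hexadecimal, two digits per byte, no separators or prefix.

a6e30419de997e1ab2c5830d4d

First, C1 ⊕ C2 = (M1 ⊕ K) ⊕ (M2 ⊕ K) = M1 ⊕ M2, so the key drops out. Then M2 = (M1 ⊕ M2) ⊕ M1 over the first 13 bytes.
byte 0: (27 ⊕ f1) ⊕ 70 = d6 ⊕ 70 = a6
byte 1: (f6 ⊕ 74) ⊕ 61 = 82 ⊕ 61 = e3
byte 2: (bb ⊕ dc) ⊕ 63 = 67 ⊕ 63 = 04
byte 3: (24 ⊕ 56) ⊕ 6b = 72 ⊕ 6b = 19
byte 4: (87 ⊕ 3c) ⊕ 65 = bb ⊕ 65 = de
byte 5: (45 ⊕ a8) ⊕ 74 = ed ⊕ 74 = 99
byte 6: (8d ⊕ d3) ⊕ 20 = 5e ⊕ 20 = 7e
byte 7: (1d ⊕ 4f) ⊕ 48 = 52 ⊕ 48 = 1a
byte 8: (aa ⊕ 4c) ⊕ 54 = e6 ⊕ 54 = b2
byte 9: (ae ⊕ 3f) ⊕ 54 = 91 ⊕ 54 = c5
byte 10: (b2 ⊕ 61) ⊕ 50 = d3 ⊕ 50 = 83
byte 11: (22 ⊕ 00) ⊕ 2f = 22 ⊕ 2f = 0d
byte 12: (5b ⊕ 27) ⊕ 31 = 7c ⊕ 31 = 4d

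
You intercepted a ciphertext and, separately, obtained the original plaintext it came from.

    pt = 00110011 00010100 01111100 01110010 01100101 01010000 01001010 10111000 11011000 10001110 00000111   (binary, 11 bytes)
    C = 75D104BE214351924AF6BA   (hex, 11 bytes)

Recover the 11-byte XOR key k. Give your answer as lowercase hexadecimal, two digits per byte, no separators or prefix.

Since C = pt ⊕ k, XORing both sides with pt gives k = pt ⊕ C.
33 ⊕ 75 = 46
14 ⊕ d1 = c5
7c ⊕ 04 = 78
72 ⊕ be = cc
65 ⊕ 21 = 44
50 ⊕ 43 = 13
4a ⊕ 51 = 1b
b8 ⊕ 92 = 2a
d8 ⊕ 4a = 92
8e ⊕ f6 = 78
07 ⊕ ba = bd

46c578cc44131b2a9278bd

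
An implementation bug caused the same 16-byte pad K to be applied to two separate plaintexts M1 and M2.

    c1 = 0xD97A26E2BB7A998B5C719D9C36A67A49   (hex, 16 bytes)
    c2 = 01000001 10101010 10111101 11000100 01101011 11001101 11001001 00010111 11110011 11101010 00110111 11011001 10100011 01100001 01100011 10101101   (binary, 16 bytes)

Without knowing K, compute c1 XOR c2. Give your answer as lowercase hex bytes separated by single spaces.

c1 ⊕ c2 = (M1 ⊕ K) ⊕ (M2 ⊕ K) = M1 ⊕ M2 — the shared key cancels under XOR.
byte 0: 11011001 ^ 01000001 = 10011000
byte 1: 01111010 ^ 10101010 = 11010000
byte 2: 00100110 ^ 10111101 = 10011011
byte 3: 11100010 ^ 11000100 = 00100110
byte 4: 10111011 ^ 01101011 = 11010000
byte 5: 01111010 ^ 11001101 = 10110111
byte 6: 10011001 ^ 11001001 = 01010000
byte 7: 10001011 ^ 00010111 = 10011100
byte 8: 01011100 ^ 11110011 = 10101111
byte 9: 01110001 ^ 11101010 = 10011011
byte 10: 10011101 ^ 00110111 = 10101010
byte 11: 10011100 ^ 11011001 = 01000101
byte 12: 00110110 ^ 10100011 = 10010101
byte 13: 10100110 ^ 01100001 = 11000111
byte 14: 01111010 ^ 01100011 = 00011001
byte 15: 01001001 ^ 10101101 = 11100100

98 d0 9b 26 d0 b7 50 9c af 9b aa 45 95 c7 19 e4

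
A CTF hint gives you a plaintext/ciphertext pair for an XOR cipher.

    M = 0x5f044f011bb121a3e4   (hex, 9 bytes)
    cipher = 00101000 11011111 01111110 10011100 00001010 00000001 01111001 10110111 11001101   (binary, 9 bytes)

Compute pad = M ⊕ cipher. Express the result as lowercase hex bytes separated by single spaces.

Since cipher = M ⊕ pad, XORing both sides with M gives pad = M ⊕ cipher.
5f xor 28 = 77
04 xor df = db
4f xor 7e = 31
01 xor 9c = 9d
1b xor 0a = 11
b1 xor 01 = b0
21 xor 79 = 58
a3 xor b7 = 14
e4 xor cd = 29

77 db 31 9d 11 b0 58 14 29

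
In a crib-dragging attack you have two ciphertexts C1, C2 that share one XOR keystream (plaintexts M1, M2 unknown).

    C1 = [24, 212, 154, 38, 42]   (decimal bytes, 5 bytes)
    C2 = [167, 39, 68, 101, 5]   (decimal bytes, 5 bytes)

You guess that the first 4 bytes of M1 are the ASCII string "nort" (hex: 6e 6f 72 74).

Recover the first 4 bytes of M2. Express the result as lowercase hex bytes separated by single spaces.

d1 9c ac 37

First, C1 ⊕ C2 = (M1 ⊕ K) ⊕ (M2 ⊕ K) = M1 ⊕ M2, so the key drops out. Then M2 = (M1 ⊕ M2) ⊕ M1 over the first 4 bytes.
byte 0: (18 XOR a7) XOR 6e = bf XOR 6e = d1
byte 1: (d4 XOR 27) XOR 6f = f3 XOR 6f = 9c
byte 2: (9a XOR 44) XOR 72 = de XOR 72 = ac
byte 3: (26 XOR 65) XOR 74 = 43 XOR 74 = 37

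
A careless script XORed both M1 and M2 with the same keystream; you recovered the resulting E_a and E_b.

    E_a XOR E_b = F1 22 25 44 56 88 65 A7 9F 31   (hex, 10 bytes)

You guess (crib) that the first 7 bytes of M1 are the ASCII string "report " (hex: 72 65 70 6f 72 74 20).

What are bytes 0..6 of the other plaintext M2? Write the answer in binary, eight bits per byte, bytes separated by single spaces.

Since E_a ⊕ E_b = M1 ⊕ M2, XORing with the guessed M1 bytes yields the corresponding M2 bytes: M2 = (E_a ⊕ E_b) ⊕ M1.
241 xor 114 = 131
 34 xor 101 =  71
 37 xor 112 =  85
 68 xor 111 =  43
 86 xor 114 =  36
136 xor 116 = 252
101 xor  32 =  69

10000011 01000111 01010101 00101011 00100100 11111100 01000101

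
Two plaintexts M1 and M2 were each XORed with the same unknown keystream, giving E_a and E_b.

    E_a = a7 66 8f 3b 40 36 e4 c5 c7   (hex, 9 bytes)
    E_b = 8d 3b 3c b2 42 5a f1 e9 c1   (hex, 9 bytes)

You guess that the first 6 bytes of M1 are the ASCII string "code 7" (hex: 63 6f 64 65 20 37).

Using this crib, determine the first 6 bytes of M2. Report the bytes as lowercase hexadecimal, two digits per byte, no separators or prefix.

4932d7ec225b

First, E_a ⊕ E_b = (M1 ⊕ K) ⊕ (M2 ⊕ K) = M1 ⊕ M2, so the key drops out. Then M2 = (M1 ⊕ M2) ⊕ M1 over the first 6 bytes.
byte 0: (a7 XOR 8d) XOR 63 = 2a XOR 63 = 49
byte 1: (66 XOR 3b) XOR 6f = 5d XOR 6f = 32
byte 2: (8f XOR 3c) XOR 64 = b3 XOR 64 = d7
byte 3: (3b XOR b2) XOR 65 = 89 XOR 65 = ec
byte 4: (40 XOR 42) XOR 20 = 02 XOR 20 = 22
byte 5: (36 XOR 5a) XOR 37 = 6c XOR 37 = 5b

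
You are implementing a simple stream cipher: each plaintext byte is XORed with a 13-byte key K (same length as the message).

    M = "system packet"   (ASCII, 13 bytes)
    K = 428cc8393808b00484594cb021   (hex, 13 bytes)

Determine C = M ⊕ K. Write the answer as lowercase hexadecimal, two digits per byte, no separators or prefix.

31f5bb4d5d659074e53a27d555

byte 0: 115 xor  66 =  49
byte 1: 121 xor 140 = 245
byte 2: 115 xor 200 = 187
byte 3: 116 xor  57 =  77
byte 4: 101 xor  56 =  93
byte 5: 109 xor   8 = 101
byte 6:  32 xor 176 = 144
byte 7: 112 xor   4 = 116
byte 8:  97 xor 132 = 229
byte 9:  99 xor  89 =  58
byte 10: 107 xor  76 =  39
byte 11: 101 xor 176 = 213
byte 12: 116 xor  33 =  85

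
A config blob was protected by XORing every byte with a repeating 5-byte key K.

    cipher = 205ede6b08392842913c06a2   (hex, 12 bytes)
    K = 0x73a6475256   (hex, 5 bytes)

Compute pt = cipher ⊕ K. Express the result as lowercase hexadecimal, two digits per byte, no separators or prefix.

The 5-byte key repeats, so the effective keystream is 73 a6 47 52 56 73 a6 47 52 56 73 a6.
byte 0: 00100000 ^ 01110011 = 01010011
byte 1: 01011110 ^ 10100110 = 11111000
byte 2: 11011110 ^ 01000111 = 10011001
byte 3: 01101011 ^ 01010010 = 00111001
byte 4: 00001000 ^ 01010110 = 01011110
byte 5: 00111001 ^ 01110011 = 01001010
byte 6: 00101000 ^ 10100110 = 10001110
byte 7: 01000010 ^ 01000111 = 00000101
byte 8: 10010001 ^ 01010010 = 11000011
byte 9: 00111100 ^ 01010110 = 01101010
byte 10: 00000110 ^ 01110011 = 01110101
byte 11: 10100010 ^ 10100110 = 00000100

53f899395e4a8e05c36a7504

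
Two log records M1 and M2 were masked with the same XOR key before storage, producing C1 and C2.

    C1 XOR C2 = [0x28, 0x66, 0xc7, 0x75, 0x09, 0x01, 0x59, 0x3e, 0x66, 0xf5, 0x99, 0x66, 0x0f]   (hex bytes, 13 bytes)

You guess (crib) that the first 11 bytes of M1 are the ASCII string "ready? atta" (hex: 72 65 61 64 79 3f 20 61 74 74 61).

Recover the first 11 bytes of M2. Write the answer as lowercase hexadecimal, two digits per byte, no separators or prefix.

5a03a611703e795f1281f8

Since C1 ⊕ C2 = M1 ⊕ M2, XORing with the guessed M1 bytes yields the corresponding M2 bytes: M2 = (C1 ⊕ C2) ⊕ M1.
28 ^ 72 = 5a
66 ^ 65 = 03
c7 ^ 61 = a6
75 ^ 64 = 11
09 ^ 79 = 70
01 ^ 3f = 3e
59 ^ 20 = 79
3e ^ 61 = 5f
66 ^ 74 = 12
f5 ^ 74 = 81
99 ^ 61 = f8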